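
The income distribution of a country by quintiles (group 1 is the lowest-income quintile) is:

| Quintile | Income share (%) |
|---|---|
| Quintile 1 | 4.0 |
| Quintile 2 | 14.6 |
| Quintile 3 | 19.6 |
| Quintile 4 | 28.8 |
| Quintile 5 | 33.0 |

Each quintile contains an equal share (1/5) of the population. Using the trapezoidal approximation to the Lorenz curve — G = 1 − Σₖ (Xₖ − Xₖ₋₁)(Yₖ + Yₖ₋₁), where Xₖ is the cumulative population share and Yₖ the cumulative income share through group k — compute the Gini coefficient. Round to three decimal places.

Cumulative income shares Yₖ: 0.0400, 0.1860, 0.3820, 0.6700, 1.0000
Σ (Xₖ−Xₖ₋₁)(Yₖ+Yₖ₋₁) = (1/5)(0.0400+0.0000) + (1/5)(0.1860+0.0400) + (1/5)(0.3820+0.1860) + (1/5)(0.6700+0.3820) + (1/5)(1.0000+0.6700)
  = 0.0080 + 0.0452 + 0.1136 + 0.2104 + 0.3340 = 0.7112
G = 1 − 0.7112 = 0.2888

0.289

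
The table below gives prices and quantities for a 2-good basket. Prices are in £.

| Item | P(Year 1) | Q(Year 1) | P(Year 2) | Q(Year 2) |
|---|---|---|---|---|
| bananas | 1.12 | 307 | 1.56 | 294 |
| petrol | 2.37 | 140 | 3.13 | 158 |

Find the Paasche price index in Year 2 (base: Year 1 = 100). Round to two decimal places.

135.44

Paasche price index uses current-period quantities as weights.
ΣP(Year 2)·Q(Year 2) = 1.56×294 + 3.13×158 = 458.64 + 494.54 = 953.18
ΣP(Year 1)·Q(Year 2) = 1.12×294 + 2.37×158 = 329.28 + 374.46 = 703.74
Index = 953.18 / 703.74 × 100 = 135.4449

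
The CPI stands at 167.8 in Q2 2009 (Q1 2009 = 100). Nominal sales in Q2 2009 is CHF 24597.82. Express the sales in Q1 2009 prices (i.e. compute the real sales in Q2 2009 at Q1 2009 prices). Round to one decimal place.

14659.0

Real = Nominal ÷ (Index/100) = 24597.82 ÷ (167.8/100)
     = 24597.82 ÷ 1.678 = 14659.0107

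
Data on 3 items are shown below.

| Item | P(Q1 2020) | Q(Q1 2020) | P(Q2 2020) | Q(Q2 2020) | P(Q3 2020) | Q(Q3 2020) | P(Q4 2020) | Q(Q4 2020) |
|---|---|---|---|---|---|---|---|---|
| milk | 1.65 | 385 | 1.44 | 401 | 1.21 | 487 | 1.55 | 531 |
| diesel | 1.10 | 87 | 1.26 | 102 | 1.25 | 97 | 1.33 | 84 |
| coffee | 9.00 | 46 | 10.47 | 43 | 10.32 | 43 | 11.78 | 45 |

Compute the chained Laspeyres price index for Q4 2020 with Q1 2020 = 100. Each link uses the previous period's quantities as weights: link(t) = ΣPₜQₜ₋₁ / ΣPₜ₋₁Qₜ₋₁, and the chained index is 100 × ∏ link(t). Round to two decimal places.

Link Q1 2020→Q2 2020:
ΣP(Q2 2020)Q(Q1 2020) = 1.44×385 + 1.26×87 + 10.47×46 = 554.4 + 109.62 + 481.62 = 1145.64
ΣP(Q1 2020)Q(Q1 2020) = 1.65×385 + 1.10×87 + 9.00×46 = 635.25 + 95.7 + 414 = 1144.95
link = 1145.64/1144.95 = 1.000603
Link Q2 2020→Q3 2020:
ΣP(Q3 2020)Q(Q2 2020) = 1.21×401 + 1.25×102 + 10.32×43 = 485.21 + 127.5 + 443.76 = 1056.47
ΣP(Q2 2020)Q(Q2 2020) = 1.44×401 + 1.26×102 + 10.47×43 = 577.44 + 128.52 + 450.21 = 1156.17
link = 1056.47/1156.17 = 0.913767
Link Q3 2020→Q4 2020:
ΣP(Q4 2020)Q(Q3 2020) = 1.55×487 + 1.33×97 + 11.78×43 = 754.85 + 129.01 + 506.54 = 1390.4
ΣP(Q3 2020)Q(Q3 2020) = 1.21×487 + 1.25×97 + 10.32×43 = 589.27 + 121.25 + 443.76 = 1154.28
link = 1390.4/1154.28 = 1.204560
Chained index = 100 × 1.000603 × 0.913767 × 1.204560 = 110.1351

110.14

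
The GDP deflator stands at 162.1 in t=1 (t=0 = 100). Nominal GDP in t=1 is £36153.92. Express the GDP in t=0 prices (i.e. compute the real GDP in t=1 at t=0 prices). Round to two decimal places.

Real = Nominal ÷ (Index/100) = 36153.92 ÷ (162.1/100)
     = 36153.92 ÷ 1.621 = 22303.4670

22303.47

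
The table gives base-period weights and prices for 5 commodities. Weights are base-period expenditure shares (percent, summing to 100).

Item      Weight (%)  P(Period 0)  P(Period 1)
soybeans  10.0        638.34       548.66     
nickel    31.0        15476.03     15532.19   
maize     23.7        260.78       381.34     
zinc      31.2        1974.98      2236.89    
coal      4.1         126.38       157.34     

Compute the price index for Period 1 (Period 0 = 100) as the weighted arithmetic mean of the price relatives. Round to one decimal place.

soybeans: 10.0 × (548.66/638.34) = 10.0 × 0.859511 = 8.5951
nickel: 31.0 × (15532.19/15476.03) = 31.0 × 1.003629 = 31.1125
maize: 23.7 × (381.34/260.78) = 23.7 × 1.462305 = 34.6566
zinc: 31.2 × (2236.89/1974.98) = 31.2 × 1.132614 = 35.3376
coal: 4.1 × (157.34/126.38) = 4.1 × 1.244975 = 5.1044
Index = Σ wᵢ·(p₁ᵢ/p₀ᵢ) = 8.5951 + 31.1125 + 34.6566 + 35.3376 + 5.1044 = 114.8062

114.8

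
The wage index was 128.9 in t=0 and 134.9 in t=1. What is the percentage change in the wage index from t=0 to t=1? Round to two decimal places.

Change = (134.9 − 128.9) / 128.9 × 100
       = 6.0 / 128.9 × 100 = 4.6548%

4.65%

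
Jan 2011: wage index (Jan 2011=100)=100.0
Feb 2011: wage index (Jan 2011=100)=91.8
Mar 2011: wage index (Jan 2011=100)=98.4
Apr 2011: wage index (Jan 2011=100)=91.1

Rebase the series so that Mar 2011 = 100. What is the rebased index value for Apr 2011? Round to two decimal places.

Rebased(Apr 2011) = 91.1 / 98.4 × 100 = 92.5813

92.58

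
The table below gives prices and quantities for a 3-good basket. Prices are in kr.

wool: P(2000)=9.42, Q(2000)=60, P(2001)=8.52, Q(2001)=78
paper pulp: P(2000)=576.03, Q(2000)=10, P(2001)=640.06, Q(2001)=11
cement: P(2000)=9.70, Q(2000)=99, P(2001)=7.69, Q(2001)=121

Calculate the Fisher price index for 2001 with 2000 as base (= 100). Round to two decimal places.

105.03

Laspeyres component (base-period weights):
ΣP(2001)Q(2000) = 8.52×60 + 640.06×10 + 7.69×99 = 511.2 + 6400.6 + 761.31 = 7673.11
ΣP(2000)Q(2000) = 9.42×60 + 576.03×10 + 9.70×99 = 565.2 + 5760.3 + 960.3 = 7285.8
L = 7673.11 / 7285.8 × 100 = 105.3160
Paasche component (current-period weights):
ΣP(2001)Q(2001) = 8.52×78 + 640.06×11 + 7.69×121 = 664.56 + 7040.66 + 930.49 = 8635.71
ΣP(2000)Q(2001) = 9.42×78 + 576.03×11 + 9.70×121 = 734.76 + 6336.33 + 1173.7 = 8244.79
P = 8635.71 / 8244.79 × 100 = 104.7414
Fisher = √(L × P) = √(105.3160 × 104.7414) = 105.0283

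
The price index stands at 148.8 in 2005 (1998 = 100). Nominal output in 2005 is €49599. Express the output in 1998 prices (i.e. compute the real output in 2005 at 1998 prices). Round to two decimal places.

33332.66

Real = Nominal ÷ (Index/100) = 49599 ÷ (148.8/100)
     = 49599 ÷ 1.488 = 33332.6613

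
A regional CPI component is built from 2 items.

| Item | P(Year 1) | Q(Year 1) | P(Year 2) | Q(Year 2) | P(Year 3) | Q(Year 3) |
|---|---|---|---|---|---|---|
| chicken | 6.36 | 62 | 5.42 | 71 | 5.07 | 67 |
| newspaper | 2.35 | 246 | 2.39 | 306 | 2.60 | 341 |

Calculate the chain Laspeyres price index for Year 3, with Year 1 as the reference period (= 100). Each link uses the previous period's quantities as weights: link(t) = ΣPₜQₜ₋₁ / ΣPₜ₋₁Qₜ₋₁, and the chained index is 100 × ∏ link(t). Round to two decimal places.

Link Year 1→Year 2:
ΣP(Year 2)Q(Year 1) = 5.42×62 + 2.39×246 = 336.04 + 587.94 = 923.98
ΣP(Year 1)Q(Year 1) = 6.36×62 + 2.35×246 = 394.32 + 578.1 = 972.42
link = 923.98/972.42 = 0.950186
Link Year 2→Year 3:
ΣP(Year 3)Q(Year 2) = 5.07×71 + 2.60×306 = 359.97 + 795.6 = 1155.57
ΣP(Year 2)Q(Year 2) = 5.42×71 + 2.39×306 = 384.82 + 731.34 = 1116.16
link = 1155.57/1116.16 = 1.035309
Chained index = 100 × 0.950186 × 1.035309 = 98.3736

98.37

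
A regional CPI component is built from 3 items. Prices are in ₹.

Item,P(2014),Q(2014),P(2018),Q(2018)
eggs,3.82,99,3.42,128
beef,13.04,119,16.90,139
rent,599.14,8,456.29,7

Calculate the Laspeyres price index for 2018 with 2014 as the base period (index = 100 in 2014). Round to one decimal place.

89.2

Laspeyres price index uses base-period quantities as weights.
ΣP(2018)·Q(2014) = 3.42×99 + 16.90×119 + 456.29×8 = 338.58 + 2011.1 + 3650.32 = 6000
ΣP(2014)·Q(2014) = 3.82×99 + 13.04×119 + 599.14×8 = 378.18 + 1551.76 + 4793.12 = 6723.06
Index = 6000 / 6723.06 × 100 = 89.2451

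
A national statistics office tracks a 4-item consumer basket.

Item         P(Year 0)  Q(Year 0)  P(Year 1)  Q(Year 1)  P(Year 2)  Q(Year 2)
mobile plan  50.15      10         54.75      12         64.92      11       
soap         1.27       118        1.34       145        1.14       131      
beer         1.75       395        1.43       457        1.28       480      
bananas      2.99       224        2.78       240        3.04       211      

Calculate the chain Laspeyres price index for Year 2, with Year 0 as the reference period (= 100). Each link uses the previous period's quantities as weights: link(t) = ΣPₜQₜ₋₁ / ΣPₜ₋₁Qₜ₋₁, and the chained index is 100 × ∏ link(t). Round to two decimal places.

97.84

Link Year 0→Year 1:
ΣP(Year 1)Q(Year 0) = 54.75×10 + 1.34×118 + 1.43×395 + 2.78×224 = 547.5 + 158.12 + 564.85 + 622.72 = 1893.19
ΣP(Year 0)Q(Year 0) = 50.15×10 + 1.27×118 + 1.75×395 + 2.99×224 = 501.5 + 149.86 + 691.25 + 669.76 = 2012.37
link = 1893.19/2012.37 = 0.940776
Link Year 1→Year 2:
ΣP(Year 2)Q(Year 1) = 64.92×12 + 1.14×145 + 1.28×457 + 3.04×240 = 779.04 + 165.3 + 584.96 + 729.6 = 2258.9
ΣP(Year 1)Q(Year 1) = 54.75×12 + 1.34×145 + 1.43×457 + 2.78×240 = 657 + 194.3 + 653.51 + 667.2 = 2172.01
link = 2258.9/2172.01 = 1.040004
Chained index = 100 × 0.940776 × 1.040004 = 97.8412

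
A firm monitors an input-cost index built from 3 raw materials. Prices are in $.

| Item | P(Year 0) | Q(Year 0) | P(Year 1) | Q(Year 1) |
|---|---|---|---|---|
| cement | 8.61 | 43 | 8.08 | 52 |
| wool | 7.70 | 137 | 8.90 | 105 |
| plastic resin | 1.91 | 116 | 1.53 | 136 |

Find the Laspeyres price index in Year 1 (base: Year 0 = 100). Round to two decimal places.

Laspeyres price index uses base-period quantities as weights.
ΣP(Year 1)·Q(Year 0) = 8.08×43 + 8.90×137 + 1.53×116 = 347.44 + 1219.3 + 177.48 = 1744.22
ΣP(Year 0)·Q(Year 0) = 8.61×43 + 7.70×137 + 1.91×116 = 370.23 + 1054.9 + 221.56 = 1646.69
Index = 1744.22 / 1646.69 × 100 = 105.9228

105.92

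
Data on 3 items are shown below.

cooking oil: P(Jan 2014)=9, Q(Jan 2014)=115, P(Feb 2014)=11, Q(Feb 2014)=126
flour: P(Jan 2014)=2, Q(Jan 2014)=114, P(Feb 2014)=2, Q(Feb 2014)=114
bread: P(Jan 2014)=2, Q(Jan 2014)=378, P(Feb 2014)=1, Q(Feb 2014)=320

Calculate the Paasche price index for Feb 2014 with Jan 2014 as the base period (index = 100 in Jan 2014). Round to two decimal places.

Paasche price index uses current-period quantities as weights.
ΣP(Feb 2014)·Q(Feb 2014) = 11×126 + 2×114 + 1×320 = 1386 + 228 + 320 = 1934
ΣP(Jan 2014)·Q(Feb 2014) = 9×126 + 2×114 + 2×320 = 1134 + 228 + 640 = 2002
Index = 1934 / 2002 × 100 = 96.6034

96.60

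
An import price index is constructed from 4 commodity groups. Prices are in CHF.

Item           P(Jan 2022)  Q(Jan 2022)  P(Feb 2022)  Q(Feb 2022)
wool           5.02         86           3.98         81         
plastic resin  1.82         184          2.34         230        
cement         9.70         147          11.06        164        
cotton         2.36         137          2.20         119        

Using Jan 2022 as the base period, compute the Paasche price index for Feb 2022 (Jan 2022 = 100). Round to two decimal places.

Paasche price index uses current-period quantities as weights.
ΣP(Feb 2022)·Q(Feb 2022) = 3.98×81 + 2.34×230 + 11.06×164 + 2.20×119 = 322.38 + 538.2 + 1813.84 + 261.8 = 2936.22
ΣP(Jan 2022)·Q(Feb 2022) = 5.02×81 + 1.82×230 + 9.70×164 + 2.36×119 = 406.62 + 418.6 + 1590.8 + 280.84 = 2696.86
Index = 2936.22 / 2696.86 × 100 = 108.8755

108.88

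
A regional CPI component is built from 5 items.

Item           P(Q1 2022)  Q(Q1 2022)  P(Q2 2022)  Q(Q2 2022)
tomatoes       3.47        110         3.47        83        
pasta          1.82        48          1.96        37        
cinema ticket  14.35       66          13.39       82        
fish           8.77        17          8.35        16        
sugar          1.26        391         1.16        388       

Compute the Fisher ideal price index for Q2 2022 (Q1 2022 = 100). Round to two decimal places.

94.75

Laspeyres component (base-period weights):
ΣP(Q2 2022)Q(Q1 2022) = 3.47×110 + 1.96×48 + 13.39×66 + 8.35×17 + 1.16×391 = 381.7 + 94.08 + 883.74 + 141.95 + 453.56 = 1955.03
ΣP(Q1 2022)Q(Q1 2022) = 3.47×110 + 1.82×48 + 14.35×66 + 8.77×17 + 1.26×391 = 381.7 + 87.36 + 947.1 + 149.09 + 492.66 = 2057.91
L = 1955.03 / 2057.91 × 100 = 95.0008
Paasche component (current-period weights):
ΣP(Q2 2022)Q(Q2 2022) = 3.47×83 + 1.96×37 + 13.39×82 + 8.35×16 + 1.16×388 = 288.01 + 72.52 + 1097.98 + 133.6 + 450.08 = 2042.19
ΣP(Q1 2022)Q(Q2 2022) = 3.47×83 + 1.82×37 + 14.35×82 + 8.77×16 + 1.26×388 = 288.01 + 67.34 + 1176.7 + 140.32 + 488.88 = 2161.25
P = 2042.19 / 2161.25 × 100 = 94.4912
Fisher = √(L × P) = √(95.0008 × 94.4912) = 94.7456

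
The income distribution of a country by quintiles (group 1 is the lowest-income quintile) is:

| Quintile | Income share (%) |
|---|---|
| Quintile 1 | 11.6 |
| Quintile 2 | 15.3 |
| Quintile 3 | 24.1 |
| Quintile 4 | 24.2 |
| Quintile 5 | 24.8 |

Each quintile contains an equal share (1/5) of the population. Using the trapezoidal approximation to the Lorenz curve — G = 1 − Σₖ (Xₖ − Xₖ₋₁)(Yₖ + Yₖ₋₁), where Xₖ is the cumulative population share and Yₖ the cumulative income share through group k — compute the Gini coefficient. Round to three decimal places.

Cumulative income shares Yₖ: 0.1160, 0.2690, 0.5100, 0.7520, 1.0000
Σ (Xₖ−Xₖ₋₁)(Yₖ+Yₖ₋₁) = (1/5)(0.1160+0.0000) + (1/5)(0.2690+0.1160) + (1/5)(0.5100+0.2690) + (1/5)(0.7520+0.5100) + (1/5)(1.0000+0.7520)
  = 0.0232 + 0.0770 + 0.1558 + 0.2524 + 0.3504 = 0.8588
G = 1 − 0.8588 = 0.1412

0.141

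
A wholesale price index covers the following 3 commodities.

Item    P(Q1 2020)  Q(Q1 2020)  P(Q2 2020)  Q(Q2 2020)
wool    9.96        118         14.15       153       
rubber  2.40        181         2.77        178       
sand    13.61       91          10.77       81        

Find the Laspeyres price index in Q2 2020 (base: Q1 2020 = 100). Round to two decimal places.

110.64

Laspeyres price index uses base-period quantities as weights.
ΣP(Q2 2020)·Q(Q1 2020) = 14.15×118 + 2.77×181 + 10.77×91 = 1669.7 + 501.37 + 980.07 = 3151.14
ΣP(Q1 2020)·Q(Q1 2020) = 9.96×118 + 2.40×181 + 13.61×91 = 1175.28 + 434.4 + 1238.51 = 2848.19
Index = 3151.14 / 2848.19 × 100 = 110.6366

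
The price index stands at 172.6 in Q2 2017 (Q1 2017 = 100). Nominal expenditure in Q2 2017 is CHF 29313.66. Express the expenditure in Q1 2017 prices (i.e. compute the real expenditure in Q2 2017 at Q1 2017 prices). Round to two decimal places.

Real = Nominal ÷ (Index/100) = 29313.66 ÷ (172.6/100)
     = 29313.66 ÷ 1.726 = 16983.5805

16983.58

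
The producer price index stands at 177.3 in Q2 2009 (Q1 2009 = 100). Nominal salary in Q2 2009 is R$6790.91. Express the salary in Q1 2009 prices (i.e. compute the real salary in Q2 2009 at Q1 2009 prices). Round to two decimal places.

Real = Nominal ÷ (Index/100) = 6790.91 ÷ (177.3/100)
     = 6790.91 ÷ 1.773 = 3830.1805

3830.18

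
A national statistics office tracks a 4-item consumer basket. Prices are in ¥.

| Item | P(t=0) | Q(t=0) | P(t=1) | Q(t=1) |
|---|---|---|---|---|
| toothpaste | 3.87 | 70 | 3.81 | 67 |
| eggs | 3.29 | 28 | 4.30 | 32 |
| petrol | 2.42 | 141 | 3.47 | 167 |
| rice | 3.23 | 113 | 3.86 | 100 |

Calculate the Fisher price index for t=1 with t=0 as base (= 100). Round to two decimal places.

123.59

Laspeyres component (base-period weights):
ΣP(t=1)Q(t=0) = 3.81×70 + 4.30×28 + 3.47×141 + 3.86×113 = 266.7 + 120.4 + 489.27 + 436.18 = 1312.55
ΣP(t=0)Q(t=0) = 3.87×70 + 3.29×28 + 2.42×141 + 3.23×113 = 270.9 + 92.12 + 341.22 + 364.99 = 1069.23
L = 1312.55 / 1069.23 × 100 = 122.7566
Paasche component (current-period weights):
ΣP(t=1)Q(t=1) = 3.81×67 + 4.30×32 + 3.47×167 + 3.86×100 = 255.27 + 137.6 + 579.49 + 386 = 1358.36
ΣP(t=0)Q(t=1) = 3.87×67 + 3.29×32 + 2.42×167 + 3.23×100 = 259.29 + 105.28 + 404.14 + 323 = 1091.71
P = 1358.36 / 1091.71 × 100 = 124.4250
Fisher = √(L × P) = √(122.7566 × 124.4250) = 123.5880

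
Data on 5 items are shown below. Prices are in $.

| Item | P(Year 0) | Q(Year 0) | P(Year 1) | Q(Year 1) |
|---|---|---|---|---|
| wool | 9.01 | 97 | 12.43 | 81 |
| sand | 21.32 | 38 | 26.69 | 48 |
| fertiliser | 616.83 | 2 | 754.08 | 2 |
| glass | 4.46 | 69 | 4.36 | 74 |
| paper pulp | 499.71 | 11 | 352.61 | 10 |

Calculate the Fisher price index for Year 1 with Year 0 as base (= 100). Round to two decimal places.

91.30

Laspeyres component (base-period weights):
ΣP(Year 1)Q(Year 0) = 12.43×97 + 26.69×38 + 754.08×2 + 4.36×69 + 352.61×11 = 1205.71 + 1014.22 + 1508.16 + 300.84 + 3878.71 = 7907.64
ΣP(Year 0)Q(Year 0) = 9.01×97 + 21.32×38 + 616.83×2 + 4.46×69 + 499.71×11 = 873.97 + 810.16 + 1233.66 + 307.74 + 5496.81 = 8722.34
L = 7907.64 / 8722.34 × 100 = 90.6596
Paasche component (current-period weights):
ΣP(Year 1)Q(Year 1) = 12.43×81 + 26.69×48 + 754.08×2 + 4.36×74 + 352.61×10 = 1006.83 + 1281.12 + 1508.16 + 322.64 + 3526.1 = 7644.85
ΣP(Year 0)Q(Year 1) = 9.01×81 + 21.32×48 + 616.83×2 + 4.46×74 + 499.71×10 = 729.81 + 1023.36 + 1233.66 + 330.04 + 4997.1 = 8313.97
P = 7644.85 / 8313.97 × 100 = 91.9519
Fisher = √(L × P) = √(90.6596 × 91.9519) = 91.3035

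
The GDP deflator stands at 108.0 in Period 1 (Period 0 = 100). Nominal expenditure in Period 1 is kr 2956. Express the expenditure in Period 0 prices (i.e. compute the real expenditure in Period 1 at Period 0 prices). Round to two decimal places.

2737.04

Real = Nominal ÷ (Index/100) = 2956 ÷ (108.0/100)
     = 2956 ÷ 1.080 = 2737.0370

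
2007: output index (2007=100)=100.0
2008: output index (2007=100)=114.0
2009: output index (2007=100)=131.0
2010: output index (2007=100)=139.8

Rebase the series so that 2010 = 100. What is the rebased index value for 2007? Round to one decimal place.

71.5

Rebased(2007) = 100.0 / 139.8 × 100 = 71.5308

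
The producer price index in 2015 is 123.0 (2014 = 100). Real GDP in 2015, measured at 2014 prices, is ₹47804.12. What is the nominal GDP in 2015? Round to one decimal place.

58799.1

Nominal = Real × (Index/100) = 47804.12 × (123.0/100)
        = 47804.12 × 1.230 = 58799.0676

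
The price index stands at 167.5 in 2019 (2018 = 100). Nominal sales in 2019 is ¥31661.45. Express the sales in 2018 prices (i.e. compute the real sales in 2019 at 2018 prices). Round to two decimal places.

18902.36

Real = Nominal ÷ (Index/100) = 31661.45 ÷ (167.5/100)
     = 31661.45 ÷ 1.675 = 18902.3582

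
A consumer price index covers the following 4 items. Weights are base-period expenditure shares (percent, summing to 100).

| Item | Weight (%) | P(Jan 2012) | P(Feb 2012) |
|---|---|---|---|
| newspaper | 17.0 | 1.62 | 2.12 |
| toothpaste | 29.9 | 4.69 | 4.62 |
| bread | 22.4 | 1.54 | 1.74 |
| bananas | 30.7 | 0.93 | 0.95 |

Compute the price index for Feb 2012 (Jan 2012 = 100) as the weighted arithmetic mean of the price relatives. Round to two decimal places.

108.37

newspaper: 17.0 × (2.12/1.62) = 17.0 × 1.308642 = 22.2469
toothpaste: 29.9 × (4.62/4.69) = 29.9 × 0.985075 = 29.4537
bread: 22.4 × (1.74/1.54) = 22.4 × 1.129870 = 25.3091
bananas: 30.7 × (0.95/0.93) = 30.7 × 1.021505 = 31.3602
Index = Σ wᵢ·(p₁ᵢ/p₀ᵢ) = 22.2469 + 29.4537 + 25.3091 + 31.3602 = 108.3700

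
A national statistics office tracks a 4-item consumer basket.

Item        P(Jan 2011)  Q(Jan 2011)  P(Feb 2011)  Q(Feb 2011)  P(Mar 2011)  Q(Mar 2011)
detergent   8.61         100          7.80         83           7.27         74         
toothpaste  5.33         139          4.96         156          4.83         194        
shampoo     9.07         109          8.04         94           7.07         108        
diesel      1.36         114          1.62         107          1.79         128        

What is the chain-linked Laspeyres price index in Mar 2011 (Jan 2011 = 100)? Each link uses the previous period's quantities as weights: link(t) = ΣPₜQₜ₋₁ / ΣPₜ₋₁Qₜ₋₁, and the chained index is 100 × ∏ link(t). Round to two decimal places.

86.78

Link Jan 2011→Feb 2011:
ΣP(Feb 2011)Q(Jan 2011) = 7.80×100 + 4.96×139 + 8.04×109 + 1.62×114 = 780 + 689.44 + 876.36 + 184.68 = 2530.48
ΣP(Jan 2011)Q(Jan 2011) = 8.61×100 + 5.33×139 + 9.07×109 + 1.36×114 = 861 + 740.87 + 988.63 + 155.04 = 2745.54
link = 2530.48/2745.54 = 0.921669
Link Feb 2011→Mar 2011:
ΣP(Mar 2011)Q(Feb 2011) = 7.27×83 + 4.83×156 + 7.07×94 + 1.79×107 = 603.41 + 753.48 + 664.58 + 191.53 = 2213
ΣP(Feb 2011)Q(Feb 2011) = 7.80×83 + 4.96×156 + 8.04×94 + 1.62×107 = 647.4 + 773.76 + 755.76 + 173.34 = 2350.26
link = 2213/2350.26 = 0.941598
Chained index = 100 × 0.921669 × 0.941598 = 86.7842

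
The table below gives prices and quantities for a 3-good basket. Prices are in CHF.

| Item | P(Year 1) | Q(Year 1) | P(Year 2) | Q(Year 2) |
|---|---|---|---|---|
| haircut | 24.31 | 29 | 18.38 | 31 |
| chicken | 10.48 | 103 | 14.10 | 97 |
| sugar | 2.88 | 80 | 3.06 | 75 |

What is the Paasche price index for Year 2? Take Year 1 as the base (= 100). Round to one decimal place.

Paasche price index uses current-period quantities as weights.
ΣP(Year 2)·Q(Year 2) = 18.38×31 + 14.10×97 + 3.06×75 = 569.78 + 1367.7 + 229.5 = 2166.98
ΣP(Year 1)·Q(Year 2) = 24.31×31 + 10.48×97 + 2.88×75 = 753.61 + 1016.56 + 216 = 1986.17
Index = 2166.98 / 1986.17 × 100 = 109.1035

109.1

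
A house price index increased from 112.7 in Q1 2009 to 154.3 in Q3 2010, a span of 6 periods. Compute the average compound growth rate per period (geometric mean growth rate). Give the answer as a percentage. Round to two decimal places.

5.38%

Growth factor = (154.3/112.7)^(1/6) = (1.369122)^(1/6) = 1.053757
Growth rate = 1.053757 − 1 = 0.053757 = 5.3757%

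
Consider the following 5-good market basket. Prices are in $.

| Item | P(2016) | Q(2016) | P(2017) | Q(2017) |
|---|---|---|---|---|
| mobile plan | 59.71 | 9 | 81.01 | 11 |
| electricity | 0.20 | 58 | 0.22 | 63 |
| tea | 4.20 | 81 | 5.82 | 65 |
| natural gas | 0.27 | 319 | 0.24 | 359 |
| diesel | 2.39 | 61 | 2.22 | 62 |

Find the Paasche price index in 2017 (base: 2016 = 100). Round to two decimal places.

Paasche price index uses current-period quantities as weights.
ΣP(2017)·Q(2017) = 81.01×11 + 0.22×63 + 5.82×65 + 0.24×359 + 2.22×62 = 891.11 + 13.86 + 378.3 + 86.16 + 137.64 = 1507.07
ΣP(2016)·Q(2017) = 59.71×11 + 0.20×63 + 4.20×65 + 0.27×359 + 2.39×62 = 656.81 + 12.6 + 273 + 96.93 + 148.18 = 1187.52
Index = 1507.07 / 1187.52 × 100 = 126.9090

126.91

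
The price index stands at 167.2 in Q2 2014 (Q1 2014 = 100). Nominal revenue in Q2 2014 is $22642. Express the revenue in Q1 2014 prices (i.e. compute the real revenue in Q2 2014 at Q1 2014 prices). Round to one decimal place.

13541.9

Real = Nominal ÷ (Index/100) = 22642 ÷ (167.2/100)
     = 22642 ÷ 1.672 = 13541.8660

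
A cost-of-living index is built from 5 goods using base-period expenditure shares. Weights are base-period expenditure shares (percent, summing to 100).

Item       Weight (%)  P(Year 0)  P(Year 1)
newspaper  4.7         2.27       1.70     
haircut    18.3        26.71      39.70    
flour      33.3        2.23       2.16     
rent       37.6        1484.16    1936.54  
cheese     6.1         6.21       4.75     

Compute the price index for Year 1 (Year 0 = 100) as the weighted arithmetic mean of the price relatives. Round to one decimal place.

116.7

newspaper: 4.7 × (1.70/2.27) = 4.7 × 0.748899 = 3.5198
haircut: 18.3 × (39.70/26.71) = 18.3 × 1.486335 = 27.1999
flour: 33.3 × (2.16/2.23) = 33.3 × 0.968610 = 32.2547
rent: 37.6 × (1936.54/1484.16) = 37.6 × 1.304805 = 49.0607
cheese: 6.1 × (4.75/6.21) = 6.1 × 0.764895 = 4.6659
Index = Σ wᵢ·(p₁ᵢ/p₀ᵢ) = 3.5198 + 27.1999 + 32.2547 + 49.0607 + 4.6659 = 116.7010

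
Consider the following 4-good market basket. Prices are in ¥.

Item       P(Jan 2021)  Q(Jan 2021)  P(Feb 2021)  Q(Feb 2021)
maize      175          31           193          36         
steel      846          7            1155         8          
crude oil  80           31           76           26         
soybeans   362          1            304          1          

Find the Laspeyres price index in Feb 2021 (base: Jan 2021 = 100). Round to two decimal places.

Laspeyres price index uses base-period quantities as weights.
ΣP(Feb 2021)·Q(Jan 2021) = 193×31 + 1155×7 + 76×31 + 304×1 = 5983 + 8085 + 2356 + 304 = 16728
ΣP(Jan 2021)·Q(Jan 2021) = 175×31 + 846×7 + 80×31 + 362×1 = 5425 + 5922 + 2480 + 362 = 14189
Index = 16728 / 14189 × 100 = 117.8941

117.89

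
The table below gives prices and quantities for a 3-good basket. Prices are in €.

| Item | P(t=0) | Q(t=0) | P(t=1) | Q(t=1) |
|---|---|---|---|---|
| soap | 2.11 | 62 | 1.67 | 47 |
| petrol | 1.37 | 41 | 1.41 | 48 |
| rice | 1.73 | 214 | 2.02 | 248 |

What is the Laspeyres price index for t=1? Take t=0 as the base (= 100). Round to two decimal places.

Laspeyres price index uses base-period quantities as weights.
ΣP(t=1)·Q(t=0) = 1.67×62 + 1.41×41 + 2.02×214 = 103.54 + 57.81 + 432.28 = 593.63
ΣP(t=0)·Q(t=0) = 2.11×62 + 1.37×41 + 1.73×214 = 130.82 + 56.17 + 370.22 = 557.21
Index = 593.63 / 557.21 × 100 = 106.5361

106.54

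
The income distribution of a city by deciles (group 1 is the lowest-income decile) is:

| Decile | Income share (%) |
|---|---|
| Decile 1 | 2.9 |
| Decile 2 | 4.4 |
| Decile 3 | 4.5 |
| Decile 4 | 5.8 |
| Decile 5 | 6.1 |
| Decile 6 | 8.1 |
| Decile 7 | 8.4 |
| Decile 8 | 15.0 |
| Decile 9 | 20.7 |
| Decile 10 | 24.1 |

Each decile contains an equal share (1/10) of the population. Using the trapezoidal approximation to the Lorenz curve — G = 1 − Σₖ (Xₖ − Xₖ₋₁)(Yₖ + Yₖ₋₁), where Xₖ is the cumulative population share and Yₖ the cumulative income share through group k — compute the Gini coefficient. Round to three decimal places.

0.367

Cumulative income shares Yₖ: 0.0290, 0.0730, 0.1180, 0.1760, 0.2370, 0.3180, 0.4020, 0.5520, 0.7590, 1.0000
Σ (Xₖ−Xₖ₋₁)(Yₖ+Yₖ₋₁) = (1/10)(0.0290+0.0000) + (1/10)(0.0730+0.0290) + (1/10)(0.1180+0.0730) + (1/10)(0.1760+0.1180) + (1/10)(0.2370+0.1760) + (1/10)(0.3180+0.2370) + (1/10)(0.4020+0.3180) + (1/10)(0.5520+0.4020) + (1/10)(0.7590+0.5520) + (1/10)(1.0000+0.7590)
  = 0.0029 + 0.0102 + 0.0191 + 0.0294 + 0.0413 + 0.0555 + 0.0720 + 0.0954 + 0.1311 + 0.1759 = 0.6328
G = 1 − 0.6328 = 0.3672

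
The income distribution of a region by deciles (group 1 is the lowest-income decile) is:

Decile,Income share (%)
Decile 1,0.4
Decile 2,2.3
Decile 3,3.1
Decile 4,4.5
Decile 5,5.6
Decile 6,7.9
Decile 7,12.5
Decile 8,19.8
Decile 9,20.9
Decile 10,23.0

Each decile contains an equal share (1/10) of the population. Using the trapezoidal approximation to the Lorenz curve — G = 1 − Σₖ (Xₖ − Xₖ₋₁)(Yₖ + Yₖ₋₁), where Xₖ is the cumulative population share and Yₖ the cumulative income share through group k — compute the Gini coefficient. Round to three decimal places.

Cumulative income shares Yₖ: 0.0040, 0.0270, 0.0580, 0.1030, 0.1590, 0.2380, 0.3630, 0.5610, 0.7700, 1.0000
Σ (Xₖ−Xₖ₋₁)(Yₖ+Yₖ₋₁) = (1/10)(0.0040+0.0000) + (1/10)(0.0270+0.0040) + (1/10)(0.0580+0.0270) + (1/10)(0.1030+0.0580) + (1/10)(0.1590+0.1030) + (1/10)(0.2380+0.1590) + (1/10)(0.3630+0.2380) + (1/10)(0.5610+0.3630) + (1/10)(0.7700+0.5610) + (1/10)(1.0000+0.7700)
  = 0.0004 + 0.0031 + 0.0085 + 0.0161 + 0.0262 + 0.0397 + 0.0601 + 0.0924 + 0.1331 + 0.1770 = 0.5566
G = 1 − 0.5566 = 0.4434

0.443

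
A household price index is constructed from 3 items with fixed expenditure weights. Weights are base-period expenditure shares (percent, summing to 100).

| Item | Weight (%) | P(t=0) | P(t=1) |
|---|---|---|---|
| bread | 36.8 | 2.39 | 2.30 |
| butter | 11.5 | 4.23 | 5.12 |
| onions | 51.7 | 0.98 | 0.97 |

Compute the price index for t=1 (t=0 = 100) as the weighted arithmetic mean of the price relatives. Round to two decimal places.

100.51

bread: 36.8 × (2.30/2.39) = 36.8 × 0.962343 = 35.4142
butter: 11.5 × (5.12/4.23) = 11.5 × 1.210402 = 13.9196
onions: 51.7 × (0.97/0.98) = 51.7 × 0.989796 = 51.1724
Index = Σ wᵢ·(p₁ᵢ/p₀ᵢ) = 35.4142 + 13.9196 + 51.1724 = 100.5063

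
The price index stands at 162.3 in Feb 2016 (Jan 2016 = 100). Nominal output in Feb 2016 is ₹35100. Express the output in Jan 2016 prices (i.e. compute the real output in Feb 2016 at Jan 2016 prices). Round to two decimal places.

Real = Nominal ÷ (Index/100) = 35100 ÷ (162.3/100)
     = 35100 ÷ 1.623 = 21626.6174

21626.62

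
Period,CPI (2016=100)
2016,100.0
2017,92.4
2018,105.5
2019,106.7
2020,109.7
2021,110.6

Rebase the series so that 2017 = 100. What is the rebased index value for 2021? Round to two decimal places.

Rebased(2021) = 110.6 / 92.4 × 100 = 119.6970

119.70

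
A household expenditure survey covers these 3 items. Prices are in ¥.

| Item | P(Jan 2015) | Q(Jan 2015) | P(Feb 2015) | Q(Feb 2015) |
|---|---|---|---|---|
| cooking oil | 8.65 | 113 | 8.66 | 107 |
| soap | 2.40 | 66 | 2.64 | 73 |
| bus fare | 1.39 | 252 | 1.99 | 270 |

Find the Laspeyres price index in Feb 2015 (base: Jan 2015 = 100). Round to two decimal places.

Laspeyres price index uses base-period quantities as weights.
ΣP(Feb 2015)·Q(Jan 2015) = 8.66×113 + 2.64×66 + 1.99×252 = 978.58 + 174.24 + 501.48 = 1654.3
ΣP(Jan 2015)·Q(Jan 2015) = 8.65×113 + 2.40×66 + 1.39×252 = 977.45 + 158.4 + 350.28 = 1486.13
Index = 1654.3 / 1486.13 × 100 = 111.3160

111.32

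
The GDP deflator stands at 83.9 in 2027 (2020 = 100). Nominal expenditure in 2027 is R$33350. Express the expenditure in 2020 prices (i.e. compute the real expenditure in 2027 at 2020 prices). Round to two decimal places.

Real = Nominal ÷ (Index/100) = 33350 ÷ (83.9/100)
     = 33350 ÷ 0.839 = 39749.7020

39749.70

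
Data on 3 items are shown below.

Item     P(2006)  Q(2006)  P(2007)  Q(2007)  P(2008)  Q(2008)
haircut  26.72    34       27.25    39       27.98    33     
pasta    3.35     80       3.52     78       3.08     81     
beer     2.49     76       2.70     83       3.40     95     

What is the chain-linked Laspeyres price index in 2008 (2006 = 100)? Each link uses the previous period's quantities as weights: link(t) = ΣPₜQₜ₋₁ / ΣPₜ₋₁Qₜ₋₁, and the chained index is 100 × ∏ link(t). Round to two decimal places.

106.95

Link 2006→2007:
ΣP(2007)Q(2006) = 27.25×34 + 3.52×80 + 2.70×76 = 926.5 + 281.6 + 205.2 = 1413.3
ΣP(2006)Q(2006) = 26.72×34 + 3.35×80 + 2.49×76 = 908.48 + 268 + 189.24 = 1365.72
link = 1413.3/1365.72 = 1.034839
Link 2007→2008:
ΣP(2008)Q(2007) = 27.98×39 + 3.08×78 + 3.40×83 = 1091.22 + 240.24 + 282.2 = 1613.66
ΣP(2007)Q(2007) = 27.25×39 + 3.52×78 + 2.70×83 = 1062.75 + 274.56 + 224.1 = 1561.41
link = 1613.66/1561.41 = 1.033463
Chained index = 100 × 1.034839 × 1.033463 = 106.9468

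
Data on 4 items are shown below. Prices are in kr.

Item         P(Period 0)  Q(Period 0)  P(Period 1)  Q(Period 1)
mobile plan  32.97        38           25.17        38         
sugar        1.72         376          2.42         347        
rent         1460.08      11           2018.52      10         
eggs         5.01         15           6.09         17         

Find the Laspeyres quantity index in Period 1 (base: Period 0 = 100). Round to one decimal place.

Laspeyres quantity index uses base-period prices as weights.
ΣP(Period 0)·Q(Period 1) = 32.97×38 + 1.72×347 + 1460.08×10 + 5.01×17 = 1252.86 + 596.84 + 14600.8 + 85.17 = 16535.67
ΣP(Period 0)·Q(Period 0) = 32.97×38 + 1.72×376 + 1460.08×11 + 5.01×15 = 1252.86 + 646.72 + 16060.88 + 75.15 = 18035.61
Index = 16535.67 / 18035.61 × 100 = 91.6835

91.7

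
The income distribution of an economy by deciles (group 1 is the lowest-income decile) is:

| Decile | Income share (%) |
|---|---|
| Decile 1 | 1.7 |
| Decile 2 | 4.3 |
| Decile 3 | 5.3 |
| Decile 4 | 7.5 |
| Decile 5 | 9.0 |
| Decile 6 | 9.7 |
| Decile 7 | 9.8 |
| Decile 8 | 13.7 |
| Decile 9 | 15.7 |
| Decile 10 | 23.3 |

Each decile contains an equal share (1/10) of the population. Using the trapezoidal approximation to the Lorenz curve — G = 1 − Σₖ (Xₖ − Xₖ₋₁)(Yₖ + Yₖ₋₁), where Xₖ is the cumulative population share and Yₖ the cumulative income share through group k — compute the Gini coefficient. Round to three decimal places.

Cumulative income shares Yₖ: 0.0170, 0.0600, 0.1130, 0.1880, 0.2780, 0.3750, 0.4730, 0.6100, 0.7670, 1.0000
Σ (Xₖ−Xₖ₋₁)(Yₖ+Yₖ₋₁) = (1/10)(0.0170+0.0000) + (1/10)(0.0600+0.0170) + (1/10)(0.1130+0.0600) + (1/10)(0.1880+0.1130) + (1/10)(0.2780+0.1880) + (1/10)(0.3750+0.2780) + (1/10)(0.4730+0.3750) + (1/10)(0.6100+0.4730) + (1/10)(0.7670+0.6100) + (1/10)(1.0000+0.7670)
  = 0.0017 + 0.0077 + 0.0173 + 0.0301 + 0.0466 + 0.0653 + 0.0848 + 0.1083 + 0.1377 + 0.1767 = 0.6762
G = 1 − 0.6762 = 0.3238

0.324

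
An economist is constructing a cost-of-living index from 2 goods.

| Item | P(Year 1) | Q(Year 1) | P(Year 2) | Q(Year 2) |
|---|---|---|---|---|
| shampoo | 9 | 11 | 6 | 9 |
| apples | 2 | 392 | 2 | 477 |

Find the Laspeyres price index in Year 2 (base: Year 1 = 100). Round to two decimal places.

Laspeyres price index uses base-period quantities as weights.
ΣP(Year 2)·Q(Year 1) = 6×11 + 2×392 = 66 + 784 = 850
ΣP(Year 1)·Q(Year 1) = 9×11 + 2×392 = 99 + 784 = 883
Index = 850 / 883 × 100 = 96.2627

96.26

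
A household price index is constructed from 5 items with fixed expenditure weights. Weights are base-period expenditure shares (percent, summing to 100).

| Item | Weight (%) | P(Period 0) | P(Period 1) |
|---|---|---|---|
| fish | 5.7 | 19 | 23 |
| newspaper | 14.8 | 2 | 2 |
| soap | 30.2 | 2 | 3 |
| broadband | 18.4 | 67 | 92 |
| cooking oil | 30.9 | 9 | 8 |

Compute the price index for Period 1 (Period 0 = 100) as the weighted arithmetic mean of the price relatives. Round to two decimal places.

119.73

fish: 5.7 × (23/19) = 5.7 × 1.210526 = 6.9000
newspaper: 14.8 × (2/2) = 14.8 × 1.000000 = 14.8000
soap: 30.2 × (3/2) = 30.2 × 1.500000 = 45.3000
broadband: 18.4 × (92/67) = 18.4 × 1.373134 = 25.2657
cooking oil: 30.9 × (8/9) = 30.9 × 0.888889 = 27.4667
Index = Σ wᵢ·(p₁ᵢ/p₀ᵢ) = 6.9000 + 14.8000 + 45.3000 + 25.2657 + 27.4667 = 119.7323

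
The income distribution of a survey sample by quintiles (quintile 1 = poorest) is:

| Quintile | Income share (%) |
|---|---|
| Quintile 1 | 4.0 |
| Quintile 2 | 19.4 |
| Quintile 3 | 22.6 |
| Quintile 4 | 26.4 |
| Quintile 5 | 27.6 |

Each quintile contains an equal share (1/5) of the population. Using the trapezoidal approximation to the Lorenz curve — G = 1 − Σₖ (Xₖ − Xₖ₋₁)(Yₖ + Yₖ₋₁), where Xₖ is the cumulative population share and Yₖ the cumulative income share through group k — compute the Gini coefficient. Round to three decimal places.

Cumulative income shares Yₖ: 0.0400, 0.2340, 0.4600, 0.7240, 1.0000
Σ (Xₖ−Xₖ₋₁)(Yₖ+Yₖ₋₁) = (1/5)(0.0400+0.0000) + (1/5)(0.2340+0.0400) + (1/5)(0.4600+0.2340) + (1/5)(0.7240+0.4600) + (1/5)(1.0000+0.7240)
  = 0.0080 + 0.0548 + 0.1388 + 0.2368 + 0.3448 = 0.7832
G = 1 − 0.7832 = 0.2168

0.217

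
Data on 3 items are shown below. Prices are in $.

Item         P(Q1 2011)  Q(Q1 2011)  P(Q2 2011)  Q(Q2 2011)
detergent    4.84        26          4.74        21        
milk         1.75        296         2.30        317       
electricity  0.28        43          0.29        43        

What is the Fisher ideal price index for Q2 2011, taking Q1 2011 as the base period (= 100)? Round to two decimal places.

Laspeyres component (base-period weights):
ΣP(Q2 2011)Q(Q1 2011) = 4.74×26 + 2.30×296 + 0.29×43 = 123.24 + 680.8 + 12.47 = 816.51
ΣP(Q1 2011)Q(Q1 2011) = 4.84×26 + 1.75×296 + 0.28×43 = 125.84 + 518 + 12.04 = 655.88
L = 816.51 / 655.88 × 100 = 124.4908
Paasche component (current-period weights):
ΣP(Q2 2011)Q(Q2 2011) = 4.74×21 + 2.30×317 + 0.29×43 = 99.54 + 729.1 + 12.47 = 841.11
ΣP(Q1 2011)Q(Q2 2011) = 4.84×21 + 1.75×317 + 0.28×43 = 101.64 + 554.75 + 12.04 = 668.43
P = 841.11 / 668.43 × 100 = 125.8337
Fisher = √(L × P) = √(124.4908 × 125.8337) = 125.1604

125.16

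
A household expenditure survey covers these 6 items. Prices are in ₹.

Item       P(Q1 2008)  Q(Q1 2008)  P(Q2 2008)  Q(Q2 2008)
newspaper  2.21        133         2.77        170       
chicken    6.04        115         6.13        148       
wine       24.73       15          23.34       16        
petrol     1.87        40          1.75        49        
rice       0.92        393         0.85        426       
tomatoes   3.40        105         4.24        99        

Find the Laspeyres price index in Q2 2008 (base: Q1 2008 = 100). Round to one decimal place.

Laspeyres price index uses base-period quantities as weights.
ΣP(Q2 2008)·Q(Q1 2008) = 2.77×133 + 6.13×115 + 23.34×15 + 1.75×40 + 0.85×393 + 4.24×105 = 368.41 + 704.95 + 350.1 + 70 + 334.05 + 445.2 = 2272.71
ΣP(Q1 2008)·Q(Q1 2008) = 2.21×133 + 6.04×115 + 24.73×15 + 1.87×40 + 0.92×393 + 3.40×105 = 293.93 + 694.6 + 370.95 + 74.8 + 361.56 + 357 = 2152.84
Index = 2272.71 / 2152.84 × 100 = 105.5680

105.6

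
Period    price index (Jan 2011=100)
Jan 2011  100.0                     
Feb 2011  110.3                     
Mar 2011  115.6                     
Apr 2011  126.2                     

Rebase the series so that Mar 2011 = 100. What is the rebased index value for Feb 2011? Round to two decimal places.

95.42

Rebased(Feb 2011) = 110.3 / 115.6 × 100 = 95.4152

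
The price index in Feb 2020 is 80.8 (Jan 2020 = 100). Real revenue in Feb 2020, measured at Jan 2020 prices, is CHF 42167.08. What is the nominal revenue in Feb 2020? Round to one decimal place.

34071.0

Nominal = Real × (Index/100) = 42167.08 × (80.8/100)
        = 42167.08 × 0.808 = 34071.0006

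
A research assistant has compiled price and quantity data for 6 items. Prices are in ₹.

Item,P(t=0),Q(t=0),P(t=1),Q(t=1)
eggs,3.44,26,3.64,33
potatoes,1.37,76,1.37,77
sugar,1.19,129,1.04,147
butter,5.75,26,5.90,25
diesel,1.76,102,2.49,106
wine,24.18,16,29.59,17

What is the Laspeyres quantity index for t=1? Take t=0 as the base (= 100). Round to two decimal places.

Laspeyres quantity index uses base-period prices as weights.
ΣP(t=0)·Q(t=1) = 3.44×33 + 1.37×77 + 1.19×147 + 5.75×25 + 1.76×106 + 24.18×17 = 113.52 + 105.49 + 174.93 + 143.75 + 186.56 + 411.06 = 1135.31
ΣP(t=0)·Q(t=0) = 3.44×26 + 1.37×76 + 1.19×129 + 5.75×26 + 1.76×102 + 24.18×16 = 89.44 + 104.12 + 153.51 + 149.5 + 179.52 + 386.88 = 1062.97
Index = 1135.31 / 1062.97 × 100 = 106.8055

106.81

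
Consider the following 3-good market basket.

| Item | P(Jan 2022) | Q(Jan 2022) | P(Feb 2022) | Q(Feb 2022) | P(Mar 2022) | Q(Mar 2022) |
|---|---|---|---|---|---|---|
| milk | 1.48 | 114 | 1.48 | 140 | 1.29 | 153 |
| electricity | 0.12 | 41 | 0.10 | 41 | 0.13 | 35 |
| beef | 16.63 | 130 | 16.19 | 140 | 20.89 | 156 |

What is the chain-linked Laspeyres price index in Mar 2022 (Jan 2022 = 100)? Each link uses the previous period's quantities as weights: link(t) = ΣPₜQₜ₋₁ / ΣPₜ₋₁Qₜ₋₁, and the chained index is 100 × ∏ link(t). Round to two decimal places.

Link Jan 2022→Feb 2022:
ΣP(Feb 2022)Q(Jan 2022) = 1.48×114 + 0.10×41 + 16.19×130 = 168.72 + 4.1 + 2104.7 = 2277.52
ΣP(Jan 2022)Q(Jan 2022) = 1.48×114 + 0.12×41 + 16.63×130 = 168.72 + 4.92 + 2161.9 = 2335.54
link = 2277.52/2335.54 = 0.975158
Link Feb 2022→Mar 2022:
ΣP(Mar 2022)Q(Feb 2022) = 1.29×140 + 0.13×41 + 20.89×140 = 180.6 + 5.33 + 2924.6 = 3110.53
ΣP(Feb 2022)Q(Feb 2022) = 1.48×140 + 0.10×41 + 16.19×140 = 207.2 + 4.1 + 2266.6 = 2477.9
link = 3110.53/2477.9 = 1.255309
Chained index = 100 × 0.975158 × 1.255309 = 122.4124

122.41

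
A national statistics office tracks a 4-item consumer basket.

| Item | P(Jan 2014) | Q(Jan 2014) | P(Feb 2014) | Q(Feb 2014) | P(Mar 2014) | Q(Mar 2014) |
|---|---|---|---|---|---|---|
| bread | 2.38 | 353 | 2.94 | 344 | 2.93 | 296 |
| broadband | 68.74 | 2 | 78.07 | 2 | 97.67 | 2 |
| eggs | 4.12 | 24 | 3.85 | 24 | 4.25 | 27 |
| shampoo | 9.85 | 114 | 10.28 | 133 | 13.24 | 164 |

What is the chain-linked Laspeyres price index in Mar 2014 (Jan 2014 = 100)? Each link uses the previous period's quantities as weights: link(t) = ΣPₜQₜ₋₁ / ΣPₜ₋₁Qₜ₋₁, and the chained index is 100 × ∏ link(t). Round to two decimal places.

130.45

Link Jan 2014→Feb 2014:
ΣP(Feb 2014)Q(Jan 2014) = 2.94×353 + 78.07×2 + 3.85×24 + 10.28×114 = 1037.82 + 156.14 + 92.4 + 1171.92 = 2458.28
ΣP(Jan 2014)Q(Jan 2014) = 2.38×353 + 68.74×2 + 4.12×24 + 9.85×114 = 840.14 + 137.48 + 98.88 + 1122.9 = 2199.4
link = 2458.28/2199.4 = 1.117705
Link Feb 2014→Mar 2014:
ΣP(Mar 2014)Q(Feb 2014) = 2.93×344 + 97.67×2 + 4.25×24 + 13.24×133 = 1007.92 + 195.34 + 102 + 1760.92 = 3066.18
ΣP(Feb 2014)Q(Feb 2014) = 2.94×344 + 78.07×2 + 3.85×24 + 10.28×133 = 1011.36 + 156.14 + 92.4 + 1367.24 = 2627.14
link = 3066.18/2627.14 = 1.167117
Chained index = 100 × 1.117705 × 1.167117 = 130.4492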